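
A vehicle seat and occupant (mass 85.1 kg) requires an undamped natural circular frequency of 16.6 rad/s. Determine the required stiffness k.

k = m·ω_n² = 85.1 × 16.60² = 85.1 × 275.6 = 23450 N/m.

23500 N/m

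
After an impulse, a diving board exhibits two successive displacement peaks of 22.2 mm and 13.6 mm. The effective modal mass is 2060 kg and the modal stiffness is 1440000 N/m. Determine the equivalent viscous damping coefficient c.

Logarithmic decrement δ = (1/n)·ln(x₀/x_n) = (1/1)·ln(22.2/13.6) = (1/1)·ln(1.632) = 0.4900.
ζ = δ/√(4π² + δ²) = 0.4900/√(39.48 + 0.240) = 0.4900/6.302 = 0.07775.
c = ζ · 2√(km) = 0.07775 × 2√(1440000 × 2060) = 0.07775 × 108900 = 8470 N·s/m.

8470 N·s/m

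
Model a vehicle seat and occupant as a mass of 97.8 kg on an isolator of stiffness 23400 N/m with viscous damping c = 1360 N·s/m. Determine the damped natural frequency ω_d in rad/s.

13.8 rad/s

ω_n = √(k/m) = √(23400/97.8) = 15.47 rad/s.
Critical damping c_c = 2√(k·m) = 2√(23400 × 97.8) = 3026 N·s/m, so ζ = c/c_c = 1360/3026 = 0.4495.
ω_d = ω_n√(1 − ζ²) = 15.47 × √(1 − 0.202) = 13.82 rad/s.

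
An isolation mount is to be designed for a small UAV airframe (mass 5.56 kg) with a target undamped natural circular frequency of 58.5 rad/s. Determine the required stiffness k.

k = m·ω_n² = 5.56 × 58.50² = 5.56 × 3422 = 19030 N/m.

19000 N/m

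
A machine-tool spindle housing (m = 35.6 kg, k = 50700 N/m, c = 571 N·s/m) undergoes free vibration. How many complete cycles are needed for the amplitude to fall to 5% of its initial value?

3 cycles

ζ = c/(2√(km)) = 571/(2√(50700 × 35.6)) = 571/2687 = 0.2125.
Logarithmic decrement δ = 2πζ/√(1 − ζ²) = 2π × 0.2125/√(1 − 0.0452) = 1.366.
x_n/x₀ = e^(−nδ) ≤ 0.05; take ln: n ≥ ln(1/0.05)/δ = 2.996/1.366 = 2.192.
So 3 complete cycles are required.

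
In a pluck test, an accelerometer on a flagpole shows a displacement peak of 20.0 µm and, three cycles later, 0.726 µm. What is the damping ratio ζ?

Logarithmic decrement δ = (1/n)·ln(x₀/x_n) = (1/3)·ln(20.0/0.726) = (1/3)·ln(27.55) = 1.105.
ζ = δ/√(4π² + δ²) = 1.105/√(39.48 + 1.22) = 1.105/6.380 = 0.1733.

0.173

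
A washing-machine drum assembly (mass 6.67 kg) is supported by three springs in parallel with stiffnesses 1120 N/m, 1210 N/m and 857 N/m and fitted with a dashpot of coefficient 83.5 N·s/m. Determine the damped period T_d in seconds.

0.300 s

Parallel springs add: k_eq = 1120 + 1210 + 857 = 3187 N/m.
ω_n = √(k_eq/m) = √(3187/6.67) = 21.86 rad/s.
Critical damping c_c = 2√(k_eq·m) = 2√(3187 × 6.67) = 291.6 N·s/m, so ζ = c/c_c = 83.5/291.6 = 0.2864.
ω_d = ω_n√(1 − ζ²) = 21.86 × √(1 − 0.0820) = 20.94 rad/s.
T_d = 2π/ω_d = 0.3000 s.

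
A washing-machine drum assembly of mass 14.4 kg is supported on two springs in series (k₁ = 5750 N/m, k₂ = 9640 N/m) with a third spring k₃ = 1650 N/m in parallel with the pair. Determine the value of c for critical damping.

550 N·s/m

Series pair: k_s = k₁k₂/(k₁+k₂) = (5750)(9640)/(5750 + 9640) = 3602 N/m. In parallel with k₃: k_eq = 3602 + 1650 = 5252 N/m.
c_c = 2√(k_eq·m) = 2√(5252 × 14.4) = 2 × 275.0 = 550.0 N·s/m.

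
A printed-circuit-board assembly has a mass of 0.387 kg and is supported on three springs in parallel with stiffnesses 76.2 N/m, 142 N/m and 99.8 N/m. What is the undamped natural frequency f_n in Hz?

Parallel springs add: k_eq = 76.2 + 142 + 99.8 = 318.0 N/m.
ω_n = √(k_eq/m) = √(318.0/0.387) = √821.7 = 28.67 rad/s.
f_n = ω_n/(2π) = 28.67/6.283 = 4.562 Hz.

4.56 Hz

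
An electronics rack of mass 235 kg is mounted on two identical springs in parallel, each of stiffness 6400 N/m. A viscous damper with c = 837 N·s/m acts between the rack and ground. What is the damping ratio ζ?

Parallel springs add: k_eq = 2 × 6400 = 12800 N/m.
ω_n = √(k_eq/m) = √(12800/235) = 7.380 rad/s.
Critical damping c_c = 2√(k_eq·m) = 2√(12800 × 235) = 3469 N·s/m, so ζ = c/c_c = 837/3469 = 0.2413.

0.241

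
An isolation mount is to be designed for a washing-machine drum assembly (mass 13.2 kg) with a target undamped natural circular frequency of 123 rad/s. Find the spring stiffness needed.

200000 N/m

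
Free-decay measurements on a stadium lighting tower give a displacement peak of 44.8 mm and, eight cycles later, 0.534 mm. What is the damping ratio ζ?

Logarithmic decrement δ = (1/n)·ln(x₀/x_n) = (1/8)·ln(44.8/0.534) = (1/8)·ln(83.90) = 0.5537.
ζ = δ/√(4π² + δ²) = 0.5537/√(39.48 + 0.307) = 0.5537/6.308 = 0.08778.

0.0878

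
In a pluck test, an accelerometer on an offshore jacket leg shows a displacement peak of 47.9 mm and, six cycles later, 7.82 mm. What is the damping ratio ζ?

0.0480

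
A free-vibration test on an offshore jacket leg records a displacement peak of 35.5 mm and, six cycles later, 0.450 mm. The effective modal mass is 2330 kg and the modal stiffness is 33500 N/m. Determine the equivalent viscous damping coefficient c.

2030 N·s/m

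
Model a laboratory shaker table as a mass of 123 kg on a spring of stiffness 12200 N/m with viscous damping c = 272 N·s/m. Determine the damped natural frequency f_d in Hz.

1.58 Hz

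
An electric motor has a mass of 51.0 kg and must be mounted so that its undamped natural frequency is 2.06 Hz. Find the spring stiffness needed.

ω_n = 2πf_n = 2π × 2.06 = 12.94 rad/s.
k = m·ω_n² = 51.0 × 12.94² = 51.0 × 167.5 = 8544 N/m.

8540 N/m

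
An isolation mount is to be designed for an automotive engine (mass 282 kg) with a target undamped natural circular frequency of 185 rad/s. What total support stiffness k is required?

9650000 N/m

k = m·ω_n² = 282 × 185.0² = 282 × 34220 = 9651000 N/m.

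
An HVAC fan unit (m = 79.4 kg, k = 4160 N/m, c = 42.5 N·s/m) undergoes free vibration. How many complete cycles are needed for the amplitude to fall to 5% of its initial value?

13 cycles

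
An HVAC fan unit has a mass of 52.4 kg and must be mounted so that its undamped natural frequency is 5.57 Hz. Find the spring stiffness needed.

64200 N/m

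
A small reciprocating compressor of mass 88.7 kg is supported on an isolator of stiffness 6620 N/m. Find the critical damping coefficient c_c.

1530 N·s/m

c_c = 2√(k·m) = 2√(6620 × 88.7) = 2 × 766.3 = 1533 N·s/m.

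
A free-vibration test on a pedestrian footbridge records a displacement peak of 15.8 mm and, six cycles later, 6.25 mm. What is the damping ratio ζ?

Logarithmic decrement δ = (1/n)·ln(x₀/x_n) = (1/6)·ln(15.8/6.25) = (1/6)·ln(2.528) = 0.1546.
ζ = δ/√(4π² + δ²) = 0.1546/√(39.48 + 0.0239) = 0.1546/6.285 = 0.02459.

0.0246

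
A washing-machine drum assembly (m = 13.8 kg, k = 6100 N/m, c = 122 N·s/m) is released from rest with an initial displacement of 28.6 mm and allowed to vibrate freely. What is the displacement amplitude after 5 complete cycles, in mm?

ζ = c/(2√(km)) = 122/(2√(6100 × 13.8)) = 122/580.3 = 0.2102.
Logarithmic decrement δ = 2πζ/√(1 − ζ²) = 2π × 0.2102/√(1 − 0.0442) = 1.351.
After n cycles, x_n/x₀ = e^(−nδ), so x_5 = 28.6 × e^(−5 × 1.351) = 28.6 × 0.001164 = 0.03329 mm.

0.0333 mm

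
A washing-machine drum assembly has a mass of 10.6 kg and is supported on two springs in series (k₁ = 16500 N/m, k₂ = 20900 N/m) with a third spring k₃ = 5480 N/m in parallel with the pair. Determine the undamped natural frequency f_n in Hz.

Series pair: k_s = k₁k₂/(k₁+k₂) = (16500)(20900)/(16500 + 20900) = 9221 N/m. In parallel with k₃: k_eq = 9221 + 5480 = 14700 N/m.
ω_n = √(k_eq/m) = √(14700/10.6) = √1387 = 37.24 rad/s.
f_n = ω_n/(2π) = 37.24/6.283 = 5.927 Hz.

5.93 Hz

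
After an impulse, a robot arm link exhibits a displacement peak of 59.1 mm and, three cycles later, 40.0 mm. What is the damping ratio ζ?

Logarithmic decrement δ = (1/n)·ln(x₀/x_n) = (1/3)·ln(59.1/40.0) = (1/3)·ln(1.478) = 0.1301.
ζ = δ/√(4π² + δ²) = 0.1301/√(39.48 + 0.0169) = 0.1301/6.285 = 0.02070.

0.0207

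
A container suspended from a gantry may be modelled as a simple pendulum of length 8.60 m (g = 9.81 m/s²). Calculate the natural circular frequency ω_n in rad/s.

1.07 rad/s

For a simple pendulum ω_n = √(g/L) = √(9.81/8.60) = √1.141 = 1.068 rad/s.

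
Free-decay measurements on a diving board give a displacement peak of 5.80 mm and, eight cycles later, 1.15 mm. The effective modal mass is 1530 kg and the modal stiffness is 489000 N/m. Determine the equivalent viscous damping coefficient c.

1760 N·s/m

Logarithmic decrement δ = (1/n)·ln(x₀/x_n) = (1/8)·ln(5.80/1.15) = (1/8)·ln(5.043) = 0.2023.
ζ = δ/√(4π² + δ²) = 0.2023/√(39.48 + 0.0409) = 0.2023/6.286 = 0.03217.
c = ζ · 2√(km) = 0.03217 × 2√(489000 × 1530) = 0.03217 × 54710 = 1760 N·s/m.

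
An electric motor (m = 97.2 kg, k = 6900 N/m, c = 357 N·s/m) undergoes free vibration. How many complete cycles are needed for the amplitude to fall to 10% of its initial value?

ζ = c/(2√(km)) = 357/(2√(6900 × 97.2)) = 357/1638 = 0.2180.
Logarithmic decrement δ = 2πζ/√(1 − ζ²) = 2π × 0.2180/√(1 − 0.0475) = 1.403.
x_n/x₀ = e^(−nδ) ≤ 0.1; take ln: n ≥ ln(1/0.1)/δ = 2.303/1.403 = 1.641.
So 2 complete cycles are required.

2 cycles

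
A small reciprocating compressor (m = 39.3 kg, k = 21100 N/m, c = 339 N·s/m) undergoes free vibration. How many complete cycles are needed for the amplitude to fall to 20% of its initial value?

ζ = c/(2√(km)) = 339/(2√(21100 × 39.3)) = 339/1821 = 0.1861.
Logarithmic decrement δ = 2πζ/√(1 − ζ²) = 2π × 0.1861/√(1 − 0.0346) = 1.190.
x_n/x₀ = e^(−nδ) ≤ 0.2; take ln: n ≥ ln(1/0.2)/δ = 1.609/1.190 = 1.352.
So 2 complete cycles are required.

2 cycles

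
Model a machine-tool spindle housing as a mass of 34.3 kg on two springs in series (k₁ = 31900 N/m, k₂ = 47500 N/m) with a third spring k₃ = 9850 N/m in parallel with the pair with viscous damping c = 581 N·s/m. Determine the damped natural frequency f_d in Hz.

4.42 Hz

Series pair: k_s = k₁k₂/(k₁+k₂) = (31900)(47500)/(31900 + 47500) = 19080 N/m. In parallel with k₃: k_eq = 19080 + 9850 = 28930 N/m.
ω_n = √(k_eq/m) = √(28930/34.3) = 29.04 rad/s.
Critical damping c_c = 2√(k_eq·m) = 2√(28930 × 34.3) = 1992 N·s/m, so ζ = c/c_c = 581/1992 = 0.2916.
ω_d = ω_n√(1 − ζ²) = 29.04 × √(1 − 0.0850) = 27.78 rad/s.
f_d = ω_d/(2π) = 4.422 Hz.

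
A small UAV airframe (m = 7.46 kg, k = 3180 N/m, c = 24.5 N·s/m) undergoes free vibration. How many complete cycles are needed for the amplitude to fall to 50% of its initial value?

ζ = c/(2√(km)) = 24.5/(2√(3180 × 7.46)) = 24.5/308.0 = 0.07953.
Logarithmic decrement δ = 2πζ/√(1 − ζ²) = 2π × 0.07953/√(1 − 0.00633) = 0.5013.
x_n/x₀ = e^(−nδ) ≤ 0.5; take ln: n ≥ ln(1/0.5)/δ = 0.6931/0.5013 = 1.383.
So 2 complete cycles are required.

2 cycles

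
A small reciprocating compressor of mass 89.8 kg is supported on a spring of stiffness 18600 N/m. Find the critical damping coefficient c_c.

2580 N·s/m

c_c = 2√(k·m) = 2√(18600 × 89.8) = 2 × 1292 = 2585 N·s/m.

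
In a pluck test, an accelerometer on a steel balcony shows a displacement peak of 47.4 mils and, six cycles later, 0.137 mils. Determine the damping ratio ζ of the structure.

Logarithmic decrement δ = (1/n)·ln(x₀/x_n) = (1/6)·ln(47.4/0.137) = (1/6)·ln(346.0) = 0.9744.
ζ = δ/√(4π² + δ²) = 0.9744/√(39.48 + 0.949) = 0.9744/6.358 = 0.1532.

0.153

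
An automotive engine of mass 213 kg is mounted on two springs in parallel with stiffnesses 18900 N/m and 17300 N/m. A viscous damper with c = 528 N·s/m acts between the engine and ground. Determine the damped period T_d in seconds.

0.484 s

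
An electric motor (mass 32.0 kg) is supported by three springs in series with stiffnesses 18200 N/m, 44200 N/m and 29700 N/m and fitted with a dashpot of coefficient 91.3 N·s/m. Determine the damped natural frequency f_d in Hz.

Series springs: 1/k_eq = 1/18200 + 1/44200 + 1/29700 = 0.0001112, so k_eq = 8990 N/m.
ω_n = √(k_eq/m) = √(8990/32.0) = 16.76 rad/s.
Critical damping c_c = 2√(k_eq·m) = 2√(8990 × 32.0) = 1073 N·s/m, so ζ = c/c_c = 91.3/1073 = 0.08511.
ω_d = ω_n√(1 − ζ²) = 16.76 × √(1 − 0.00724) = 16.70 rad/s.
f_d = ω_d/(2π) = 2.658 Hz.

2.66 Hz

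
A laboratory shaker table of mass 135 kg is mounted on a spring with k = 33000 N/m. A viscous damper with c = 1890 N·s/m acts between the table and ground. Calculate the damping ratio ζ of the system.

0.448

ω_n = √(k/m) = √(33000/135) = 15.63 rad/s.
Critical damping c_c = 2√(k·m) = 2√(33000 × 135) = 4221 N·s/m, so ζ = c/c_c = 1890/4221 = 0.4477.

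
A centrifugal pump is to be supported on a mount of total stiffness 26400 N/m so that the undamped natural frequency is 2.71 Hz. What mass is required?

91.1 kg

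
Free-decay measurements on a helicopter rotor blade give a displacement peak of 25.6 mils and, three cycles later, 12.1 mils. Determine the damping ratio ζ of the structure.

0.0397

Logarithmic decrement δ = (1/n)·ln(x₀/x_n) = (1/3)·ln(25.6/12.1) = (1/3)·ln(2.116) = 0.2498.
ζ = δ/√(4π² + δ²) = 0.2498/√(39.48 + 0.0624) = 0.2498/6.288 = 0.03972.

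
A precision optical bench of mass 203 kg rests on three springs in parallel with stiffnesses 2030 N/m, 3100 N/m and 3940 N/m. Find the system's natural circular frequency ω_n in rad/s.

6.68 rad/s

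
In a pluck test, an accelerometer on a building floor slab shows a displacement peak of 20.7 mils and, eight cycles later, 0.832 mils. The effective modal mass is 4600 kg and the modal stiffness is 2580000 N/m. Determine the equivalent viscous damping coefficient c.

13900 N·s/m

Logarithmic decrement δ = (1/n)·ln(x₀/x_n) = (1/8)·ln(20.7/0.832) = (1/8)·ln(24.88) = 0.4018.
ζ = δ/√(4π² + δ²) = 0.4018/√(39.48 + 0.161) = 0.4018/6.296 = 0.06381.
c = ζ · 2√(km) = 0.06381 × 2√(2580000 × 4600) = 0.06381 × 217900 = 13900 N·s/m.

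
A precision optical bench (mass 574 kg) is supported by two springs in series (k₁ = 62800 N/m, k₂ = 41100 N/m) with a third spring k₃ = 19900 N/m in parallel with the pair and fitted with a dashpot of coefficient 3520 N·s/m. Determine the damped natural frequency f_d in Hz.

1.32 Hz

Series pair: k_s = k₁k₂/(k₁+k₂) = (62800)(41100)/(62800 + 41100) = 24840 N/m. In parallel with k₃: k_eq = 24840 + 19900 = 44740 N/m.
ω_n = √(k_eq/m) = √(44740/574) = 8.829 rad/s.
Critical damping c_c = 2√(k_eq·m) = 2√(44740 × 574) = 10140 N·s/m, so ζ = c/c_c = 3520/10140 = 0.3473.
ω_d = ω_n√(1 − ζ²) = 8.829 × √(1 − 0.121) = 8.279 rad/s.
f_d = ω_d/(2π) = 1.318 Hz.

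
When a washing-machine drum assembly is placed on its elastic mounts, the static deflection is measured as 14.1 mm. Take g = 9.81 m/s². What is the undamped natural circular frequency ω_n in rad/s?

26.4 rad/s

ω_n = √(g/δ_st) = √(9.81/0.0141) = √695.7 = 26.38 rad/s.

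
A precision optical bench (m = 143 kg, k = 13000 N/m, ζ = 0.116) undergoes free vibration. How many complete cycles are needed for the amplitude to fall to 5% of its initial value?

Logarithmic decrement δ = 2πζ/√(1 − ζ²) = 2π × 0.1160/√(1 − 0.0135) = 0.7338.
x_n/x₀ = e^(−nδ) ≤ 0.05; take ln: n ≥ ln(1/0.05)/δ = 2.996/0.7338 = 4.082.
So 5 complete cycles are required.

5 cycles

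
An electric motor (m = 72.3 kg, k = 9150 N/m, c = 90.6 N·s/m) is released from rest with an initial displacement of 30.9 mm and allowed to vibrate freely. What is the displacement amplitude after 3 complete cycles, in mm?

ζ = c/(2√(km)) = 90.6/(2√(9150 × 72.3)) = 90.6/1627 = 0.05570.
Logarithmic decrement δ = 2πζ/√(1 − ζ²) = 2π × 0.05570/√(1 − 0.00310) = 0.3505.
After n cycles, x_n/x₀ = e^(−nδ), so x_3 = 30.9 × e^(−3 × 0.3505) = 30.9 × 0.3494 = 10.80 mm.

10.8 mm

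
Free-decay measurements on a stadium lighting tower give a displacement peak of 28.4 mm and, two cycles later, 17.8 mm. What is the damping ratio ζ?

0.0372

Logarithmic decrement δ = (1/n)·ln(x₀/x_n) = (1/2)·ln(28.4/17.8) = (1/2)·ln(1.596) = 0.2336.
ζ = δ/√(4π² + δ²) = 0.2336/√(39.48 + 0.0546) = 0.2336/6.288 = 0.03715.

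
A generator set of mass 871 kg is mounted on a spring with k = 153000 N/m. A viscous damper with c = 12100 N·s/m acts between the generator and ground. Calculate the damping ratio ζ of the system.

ω_n = √(k/m) = √(153000/871) = 13.25 rad/s.
Critical damping c_c = 2√(k·m) = 2√(153000 × 871) = 23090 N·s/m, so ζ = c/c_c = 12100/23090 = 0.5241.

0.524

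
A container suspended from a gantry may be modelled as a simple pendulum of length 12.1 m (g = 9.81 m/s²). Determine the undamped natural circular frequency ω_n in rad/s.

For a simple pendulum ω_n = √(g/L) = √(9.81/12.1) = √0.8107 = 0.9004 rad/s.

0.900 rad/s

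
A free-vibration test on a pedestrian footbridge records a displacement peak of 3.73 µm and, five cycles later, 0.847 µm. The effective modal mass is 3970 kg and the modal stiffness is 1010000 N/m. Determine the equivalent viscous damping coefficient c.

5970 N·s/m

Logarithmic decrement δ = (1/n)·ln(x₀/x_n) = (1/5)·ln(3.73/0.847) = (1/5)·ln(4.404) = 0.2965.
ζ = δ/√(4π² + δ²) = 0.2965/√(39.48 + 0.0879) = 0.2965/6.290 = 0.04714.
c = ζ · 2√(km) = 0.04714 × 2√(1010000 × 3970) = 0.04714 × 126600 = 5969 N·s/m.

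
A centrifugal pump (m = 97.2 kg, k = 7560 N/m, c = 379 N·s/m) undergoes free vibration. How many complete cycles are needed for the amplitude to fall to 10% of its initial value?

2 cycles

ζ = c/(2√(km)) = 379/(2√(7560 × 97.2)) = 379/1714 = 0.2211.
Logarithmic decrement δ = 2πζ/√(1 − ζ²) = 2π × 0.2211/√(1 − 0.0489) = 1.424.
x_n/x₀ = e^(−nδ) ≤ 0.1; take ln: n ≥ ln(1/0.1)/δ = 2.303/1.424 = 1.617.
So 2 complete cycles are required.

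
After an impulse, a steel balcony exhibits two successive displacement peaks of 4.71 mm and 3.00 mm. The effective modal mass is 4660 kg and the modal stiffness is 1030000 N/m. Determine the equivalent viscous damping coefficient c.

Logarithmic decrement δ = (1/n)·ln(x₀/x_n) = (1/1)·ln(4.71/3.00) = (1/1)·ln(1.570) = 0.4511.
ζ = δ/√(4π² + δ²) = 0.4511/√(39.48 + 0.203) = 0.4511/6.299 = 0.07161.
c = ζ · 2√(km) = 0.07161 × 2√(1030000 × 4660) = 0.07161 × 138600 = 9922 N·s/m.

9920 N·s/m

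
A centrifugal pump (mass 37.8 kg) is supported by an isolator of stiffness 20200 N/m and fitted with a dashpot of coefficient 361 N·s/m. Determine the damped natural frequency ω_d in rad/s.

22.6 rad/s

ω_n = √(k/m) = √(20200/37.8) = 23.12 rad/s.
Critical damping c_c = 2√(k·m) = 2√(20200 × 37.8) = 1748 N·s/m, so ζ = c/c_c = 361/1748 = 0.2066.
ω_d = ω_n√(1 − ζ²) = 23.12 × √(1 − 0.0427) = 22.62 rad/s.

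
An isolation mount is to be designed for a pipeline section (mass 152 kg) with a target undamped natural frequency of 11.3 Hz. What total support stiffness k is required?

ω_n = 2πf_n = 2π × 11.3 = 71.00 rad/s.
k = m·ω_n² = 152 × 71.00² = 152 × 5041 = 766200 N/m.

766000 N/m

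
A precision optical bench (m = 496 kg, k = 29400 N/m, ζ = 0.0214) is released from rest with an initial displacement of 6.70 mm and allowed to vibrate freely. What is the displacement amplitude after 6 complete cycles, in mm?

Logarithmic decrement δ = 2πζ/√(1 − ζ²) = 2π × 0.02140/√(1 − 0.000458) = 0.1345.
After n cycles, x_n/x₀ = e^(−nδ), so x_6 = 6.70 × e^(−6 × 0.1345) = 6.70 × 0.4462 = 2.990 mm.

2.99 mm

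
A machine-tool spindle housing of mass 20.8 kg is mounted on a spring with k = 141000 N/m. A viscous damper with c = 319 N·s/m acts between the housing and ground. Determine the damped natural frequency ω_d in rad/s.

82.0 rad/s

ω_n = √(k/m) = √(141000/20.8) = 82.33 rad/s.
Critical damping c_c = 2√(k·m) = 2√(141000 × 20.8) = 3425 N·s/m, so ζ = c/c_c = 319/3425 = 0.09314.
ω_d = ω_n√(1 − ζ²) = 82.33 × √(1 − 0.00867) = 81.98 rad/s.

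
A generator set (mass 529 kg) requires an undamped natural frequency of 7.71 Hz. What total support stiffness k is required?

ω_n = 2πf_n = 2π × 7.71 = 48.44 rad/s.
k = m·ω_n² = 529 × 48.44² = 529 × 2347 = 1241000 N/m.

1240000 N/m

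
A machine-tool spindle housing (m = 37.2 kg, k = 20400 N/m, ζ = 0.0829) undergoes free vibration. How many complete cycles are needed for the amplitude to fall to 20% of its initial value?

Logarithmic decrement δ = 2πζ/√(1 − ζ²) = 2π × 0.08290/√(1 − 0.00687) = 0.5227.
x_n/x₀ = e^(−nδ) ≤ 0.2; take ln: n ≥ ln(1/0.2)/δ = 1.609/0.5227 = 3.079.
So 4 complete cycles are required.

4 cycles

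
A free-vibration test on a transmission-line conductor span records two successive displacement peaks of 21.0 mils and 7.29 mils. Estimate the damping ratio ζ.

Logarithmic decrement δ = (1/n)·ln(x₀/x_n) = (1/1)·ln(21.0/7.29) = (1/1)·ln(2.881) = 1.058.
ζ = δ/√(4π² + δ²) = 1.058/√(39.48 + 1.12) = 1.058/6.372 = 0.1661.

0.166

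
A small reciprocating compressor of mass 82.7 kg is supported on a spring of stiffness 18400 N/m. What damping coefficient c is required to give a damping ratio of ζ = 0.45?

c_c = 2√(k·m) = 2√(18400 × 82.7) = 2467 N·s/m.
c = ζ·c_c = 0.45 × 2467 = 1110 N·s/m.

1110 N·s/m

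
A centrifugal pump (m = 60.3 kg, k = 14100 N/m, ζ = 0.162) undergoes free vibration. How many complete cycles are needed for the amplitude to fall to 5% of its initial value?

Logarithmic decrement δ = 2πζ/√(1 − ζ²) = 2π × 0.1620/√(1 − 0.0262) = 1.032.
x_n/x₀ = e^(−nδ) ≤ 0.05; take ln: n ≥ ln(1/0.05)/δ = 2.996/1.032 = 2.904.
So 3 complete cycles are required.

3 cycles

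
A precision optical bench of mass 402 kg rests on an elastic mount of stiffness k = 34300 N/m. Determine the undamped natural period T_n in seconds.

ω_n = √(k/m) = √(34300/402) = √85.32 = 9.237 rad/s.
T_n = 2π/ω_n = 6.283/9.237 = 0.6802 s.

0.680 s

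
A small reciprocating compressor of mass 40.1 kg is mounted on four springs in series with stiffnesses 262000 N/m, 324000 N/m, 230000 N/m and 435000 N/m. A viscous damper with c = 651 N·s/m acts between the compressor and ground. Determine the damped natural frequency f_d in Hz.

Series springs: 1/k_eq = 1/262000 + 1/324000 + 1/230000 + 1/435000 = 1.355×10^-5, so k_eq = 73800 N/m.
ω_n = √(k_eq/m) = √(73800/40.1) = 42.90 rad/s.
Critical damping c_c = 2√(k_eq·m) = 2√(73800 × 40.1) = 3441 N·s/m, so ζ = c/c_c = 651/3441 = 0.1892.
ω_d = ω_n√(1 − ζ²) = 42.90 × √(1 − 0.0358) = 42.13 rad/s.
f_d = ω_d/(2π) = 6.704 Hz.

6.70 Hz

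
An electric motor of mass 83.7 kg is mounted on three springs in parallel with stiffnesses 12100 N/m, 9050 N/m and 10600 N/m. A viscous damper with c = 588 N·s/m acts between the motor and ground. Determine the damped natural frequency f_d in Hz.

3.05 Hz

Parallel springs add: k_eq = 12100 + 9050 + 10600 = 31750 N/m.
ω_n = √(k_eq/m) = √(31750/83.7) = 19.48 rad/s.
Critical damping c_c = 2√(k_eq·m) = 2√(31750 × 83.7) = 3260 N·s/m, so ζ = c/c_c = 588/3260 = 0.1803.
ω_d = ω_n√(1 − ζ²) = 19.48 × √(1 − 0.0325) = 19.16 rad/s.
f_d = ω_d/(2π) = 3.049 Hz.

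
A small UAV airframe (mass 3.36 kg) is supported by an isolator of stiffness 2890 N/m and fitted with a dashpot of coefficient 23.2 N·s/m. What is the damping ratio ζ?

ω_n = √(k/m) = √(2890/3.36) = 29.33 rad/s.
Critical damping c_c = 2√(k·m) = 2√(2890 × 3.36) = 197.1 N·s/m, so ζ = c/c_c = 23.2/197.1 = 0.1177.

0.118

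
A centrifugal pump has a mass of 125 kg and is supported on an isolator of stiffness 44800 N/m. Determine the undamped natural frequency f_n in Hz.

3.01 Hz

ω_n = √(k/m) = √(44800/125) = √358.4 = 18.93 rad/s.
f_n = ω_n/(2π) = 18.93/6.283 = 3.013 Hz.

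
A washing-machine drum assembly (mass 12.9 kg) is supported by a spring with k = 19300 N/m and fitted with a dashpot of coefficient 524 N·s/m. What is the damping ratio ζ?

ω_n = √(k/m) = √(19300/12.9) = 38.68 rad/s.
Critical damping c_c = 2√(k·m) = 2√(19300 × 12.9) = 997.9 N·s/m, so ζ = c/c_c = 524/997.9 = 0.5251.

0.525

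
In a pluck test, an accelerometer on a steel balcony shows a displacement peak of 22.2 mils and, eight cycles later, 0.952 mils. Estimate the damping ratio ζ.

Logarithmic decrement δ = (1/n)·ln(x₀/x_n) = (1/8)·ln(22.2/0.952) = (1/8)·ln(23.32) = 0.3937.
ζ = δ/√(4π² + δ²) = 0.3937/√(39.48 + 0.155) = 0.3937/6.296 = 0.06253.

0.0625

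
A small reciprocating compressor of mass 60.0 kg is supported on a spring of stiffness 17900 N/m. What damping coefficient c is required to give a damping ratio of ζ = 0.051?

c_c = 2√(k·m) = 2√(17900 × 60.0) = 2073 N·s/m.
c = ζ·c_c = 0.051 × 2073 = 105.7 N·s/m.

106 N·s/m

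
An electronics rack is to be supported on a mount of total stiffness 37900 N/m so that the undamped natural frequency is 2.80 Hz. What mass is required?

122 kg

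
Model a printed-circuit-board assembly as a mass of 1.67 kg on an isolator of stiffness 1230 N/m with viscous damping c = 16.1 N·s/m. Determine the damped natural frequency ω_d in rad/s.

26.7 rad/s

ω_n = √(k/m) = √(1230/1.67) = 27.14 rad/s.
Critical damping c_c = 2√(k·m) = 2√(1230 × 1.67) = 90.64 N·s/m, so ζ = c/c_c = 16.1/90.64 = 0.1776.
ω_d = ω_n√(1 − ζ²) = 27.14 × √(1 − 0.0315) = 26.71 rad/s.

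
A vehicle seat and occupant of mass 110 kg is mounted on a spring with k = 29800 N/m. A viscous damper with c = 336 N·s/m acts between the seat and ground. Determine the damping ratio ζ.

ω_n = √(k/m) = √(29800/110) = 16.46 rad/s.
Critical damping c_c = 2√(k·m) = 2√(29800 × 110) = 3621 N·s/m, so ζ = c/c_c = 336/3621 = 0.09279.

0.0928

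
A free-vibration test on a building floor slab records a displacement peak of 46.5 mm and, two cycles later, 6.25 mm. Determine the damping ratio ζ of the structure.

Logarithmic decrement δ = (1/n)·ln(x₀/x_n) = (1/2)·ln(46.5/6.25) = (1/2)·ln(7.440) = 1.003.
ζ = δ/√(4π² + δ²) = 1.003/√(39.48 + 1.01) = 1.003/6.363 = 0.1577.

0.158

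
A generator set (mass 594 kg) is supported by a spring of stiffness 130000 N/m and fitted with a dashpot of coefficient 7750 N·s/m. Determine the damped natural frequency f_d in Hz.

ω_n = √(k/m) = √(130000/594) = 14.79 rad/s.
Critical damping c_c = 2√(k·m) = 2√(130000 × 594) = 17570 N·s/m, so ζ = c/c_c = 7750/17570 = 0.4410.
ω_d = ω_n√(1 − ζ²) = 14.79 × √(1 − 0.194) = 13.28 rad/s.
f_d = ω_d/(2π) = 2.113 Hz.

2.11 Hz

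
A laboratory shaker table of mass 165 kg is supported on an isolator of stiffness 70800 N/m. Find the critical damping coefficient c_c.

6840 N·s/m

c_c = 2√(k·m) = 2√(70800 × 165) = 2 × 3418 = 6836 N·s/m.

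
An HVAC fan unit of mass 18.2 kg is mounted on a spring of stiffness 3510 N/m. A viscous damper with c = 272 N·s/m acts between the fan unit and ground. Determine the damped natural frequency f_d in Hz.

ω_n = √(k/m) = √(3510/18.2) = 13.89 rad/s.
Critical damping c_c = 2√(k·m) = 2√(3510 × 18.2) = 505.5 N·s/m, so ζ = c/c_c = 272/505.5 = 0.5381.
ω_d = ω_n√(1 − ζ²) = 13.89 × √(1 − 0.290) = 11.71 rad/s.
f_d = ω_d/(2π) = 1.863 Hz.

1.86 Hz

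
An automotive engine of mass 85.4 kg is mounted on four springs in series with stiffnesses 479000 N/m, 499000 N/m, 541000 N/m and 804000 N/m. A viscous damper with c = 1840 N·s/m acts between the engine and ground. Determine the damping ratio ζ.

0.267

Series springs: 1/k_eq = 1/479000 + 1/499000 + 1/541000 + 1/804000 = 7.184×10^-6, so k_eq = 139200 N/m.
ω_n = √(k_eq/m) = √(139200/85.4) = 40.37 rad/s.
Critical damping c_c = 2√(k_eq·m) = 2√(139200 × 85.4) = 6896 N·s/m, so ζ = c/c_c = 1840/6896 = 0.2668.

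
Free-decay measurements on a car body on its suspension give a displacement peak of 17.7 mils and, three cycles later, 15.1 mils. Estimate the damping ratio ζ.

0.00843

Logarithmic decrement δ = (1/n)·ln(x₀/x_n) = (1/3)·ln(17.7/15.1) = (1/3)·ln(1.172) = 0.05296.
ζ = δ/√(4π² + δ²) = 0.05296/√(39.48 + 0.00280) = 0.05296/6.283 = 0.008428.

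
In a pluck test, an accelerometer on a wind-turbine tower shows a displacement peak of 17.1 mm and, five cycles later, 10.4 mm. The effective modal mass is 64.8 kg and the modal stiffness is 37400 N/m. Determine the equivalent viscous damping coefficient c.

Logarithmic decrement δ = (1/n)·ln(x₀/x_n) = (1/5)·ln(17.1/10.4) = (1/5)·ln(1.644) = 0.09945.
ζ = δ/√(4π² + δ²) = 0.09945/√(39.48 + 0.00989) = 0.09945/6.284 = 0.01583.
c = ζ · 2√(km) = 0.01583 × 2√(37400 × 64.8) = 0.01583 × 3114 = 49.28 N·s/m.

49.3 N·s/m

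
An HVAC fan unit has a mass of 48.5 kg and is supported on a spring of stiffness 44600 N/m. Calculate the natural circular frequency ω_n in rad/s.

30.3 rad/s

ω_n = √(k/m) = √(44600/48.5) = √919.6 = 30.32 rad/s.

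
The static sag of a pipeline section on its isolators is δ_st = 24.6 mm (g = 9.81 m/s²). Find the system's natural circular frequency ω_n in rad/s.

ω_n = √(g/δ_st) = √(9.81/0.0246) = √398.8 = 19.97 rad/s.

20.0 rad/s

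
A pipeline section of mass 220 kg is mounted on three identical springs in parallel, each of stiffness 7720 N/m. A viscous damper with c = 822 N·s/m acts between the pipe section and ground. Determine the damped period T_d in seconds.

Parallel springs add: k_eq = 3 × 7720 = 23160 N/m.
ω_n = √(k_eq/m) = √(23160/220) = 10.26 rad/s.
Critical damping c_c = 2√(k_eq·m) = 2√(23160 × 220) = 4515 N·s/m, so ζ = c/c_c = 822/4515 = 0.1821.
ω_d = ω_n√(1 − ζ²) = 10.26 × √(1 − 0.0332) = 10.09 rad/s.
T_d = 2π/ω_d = 0.6228 s.

0.623 s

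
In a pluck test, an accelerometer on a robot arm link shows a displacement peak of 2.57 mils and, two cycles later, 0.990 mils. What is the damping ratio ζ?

Logarithmic decrement δ = (1/n)·ln(x₀/x_n) = (1/2)·ln(2.57/0.990) = (1/2)·ln(2.596) = 0.4770.
ζ = δ/√(4π² + δ²) = 0.4770/√(39.48 + 0.228) = 0.4770/6.301 = 0.07570.

0.0757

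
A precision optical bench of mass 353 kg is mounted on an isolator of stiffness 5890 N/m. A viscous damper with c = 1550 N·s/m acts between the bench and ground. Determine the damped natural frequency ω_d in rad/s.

ω_n = √(k/m) = √(5890/353) = 4.085 rad/s.
Critical damping c_c = 2√(k·m) = 2√(5890 × 353) = 2884 N·s/m, so ζ = c/c_c = 1550/2884 = 0.5375.
ω_d = ω_n√(1 − ζ²) = 4.085 × √(1 − 0.289) = 3.445 rad/s.

3.44 rad/s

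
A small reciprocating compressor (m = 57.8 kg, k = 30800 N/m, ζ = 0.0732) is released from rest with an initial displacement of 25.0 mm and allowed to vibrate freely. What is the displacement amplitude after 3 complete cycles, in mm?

6.27 mm

Logarithmic decrement δ = 2πζ/√(1 − ζ²) = 2π × 0.07320/√(1 − 0.00536) = 0.4612.
After n cycles, x_n/x₀ = e^(−nδ), so x_3 = 25.0 × e^(−3 × 0.4612) = 25.0 × 0.2507 = 6.267 mm.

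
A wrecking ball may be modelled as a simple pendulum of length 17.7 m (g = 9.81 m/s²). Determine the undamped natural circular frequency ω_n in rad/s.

For a simple pendulum ω_n = √(g/L) = √(9.81/17.7) = √0.5542 = 0.7445 rad/s.

0.744 rad/s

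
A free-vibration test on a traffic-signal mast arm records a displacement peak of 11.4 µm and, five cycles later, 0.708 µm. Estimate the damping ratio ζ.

0.0881

Logarithmic decrement δ = (1/n)·ln(x₀/x_n) = (1/5)·ln(11.4/0.708) = (1/5)·ln(16.10) = 0.5558.
ζ = δ/√(4π² + δ²) = 0.5558/√(39.48 + 0.309) = 0.5558/6.308 = 0.08811.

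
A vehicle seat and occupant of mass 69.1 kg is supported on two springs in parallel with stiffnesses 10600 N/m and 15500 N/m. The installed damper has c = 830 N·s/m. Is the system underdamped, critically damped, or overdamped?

underdamped

Parallel springs add: k_eq = 10600 + 15500 = 26100 N/m.
c_c = 2√(k_eq·m) = 2686 N·s/m; ζ = c/c_c = 830/2686 = 0.309.
Since ζ < 1 the system is underdamped.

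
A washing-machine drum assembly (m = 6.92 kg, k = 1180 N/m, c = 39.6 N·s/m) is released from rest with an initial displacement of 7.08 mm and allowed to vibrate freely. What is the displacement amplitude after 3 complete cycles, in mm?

ζ = c/(2√(km)) = 39.6/(2√(1180 × 6.92)) = 39.6/180.7 = 0.2191.
Logarithmic decrement δ = 2πζ/√(1 − ζ²) = 2π × 0.2191/√(1 − 0.0480) = 1.411.
After n cycles, x_n/x₀ = e^(−nδ), so x_3 = 7.08 × e^(−3 × 1.411) = 7.08 × 0.01451 = 0.1027 mm.

0.103 mm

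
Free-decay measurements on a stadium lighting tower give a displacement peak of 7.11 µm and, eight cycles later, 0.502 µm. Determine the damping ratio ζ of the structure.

0.0527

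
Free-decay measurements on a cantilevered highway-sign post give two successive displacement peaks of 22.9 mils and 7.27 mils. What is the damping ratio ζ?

Logarithmic decrement δ = (1/n)·ln(x₀/x_n) = (1/1)·ln(22.9/7.27) = (1/1)·ln(3.150) = 1.147.
ζ = δ/√(4π² + δ²) = 1.147/√(39.48 + 1.32) = 1.147/6.387 = 0.1796.

0.180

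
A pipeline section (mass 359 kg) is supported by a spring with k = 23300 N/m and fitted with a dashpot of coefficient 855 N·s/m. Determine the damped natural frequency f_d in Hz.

ω_n = √(k/m) = √(23300/359) = 8.056 rad/s.
Critical damping c_c = 2√(k·m) = 2√(23300 × 359) = 5784 N·s/m, so ζ = c/c_c = 855/5784 = 0.1478.
ω_d = ω_n√(1 − ζ²) = 8.056 × √(1 − 0.0218) = 7.968 rad/s.
f_d = ω_d/(2π) = 1.268 Hz.

1.27 Hz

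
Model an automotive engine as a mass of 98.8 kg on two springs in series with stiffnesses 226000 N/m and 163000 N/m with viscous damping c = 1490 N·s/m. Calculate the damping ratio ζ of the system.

Series springs: 1/k_eq = 1/226000 + 1/163000 = 1.056×10^-5, so k_eq = 94700 N/m.
ω_n = √(k_eq/m) = √(94700/98.8) = 30.96 rad/s.
Critical damping c_c = 2√(k_eq·m) = 2√(94700 × 98.8) = 6118 N·s/m, so ζ = c/c_c = 1490/6118 = 0.2436.

0.244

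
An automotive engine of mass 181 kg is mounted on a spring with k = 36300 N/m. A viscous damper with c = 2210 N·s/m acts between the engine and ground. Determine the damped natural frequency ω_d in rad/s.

12.8 rad/s

ω_n = √(k/m) = √(36300/181) = 14.16 rad/s.
Critical damping c_c = 2√(k·m) = 2√(36300 × 181) = 5127 N·s/m, so ζ = c/c_c = 2210/5127 = 0.4311.
ω_d = ω_n√(1 − ζ²) = 14.16 × √(1 − 0.186) = 12.78 rad/s.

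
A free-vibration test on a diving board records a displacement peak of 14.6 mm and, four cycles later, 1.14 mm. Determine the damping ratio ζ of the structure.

0.101

Logarithmic decrement δ = (1/n)·ln(x₀/x_n) = (1/4)·ln(14.6/1.14) = (1/4)·ln(12.81) = 0.6375.
ζ = δ/√(4π² + δ²) = 0.6375/√(39.48 + 0.406) = 0.6375/6.315 = 0.1009.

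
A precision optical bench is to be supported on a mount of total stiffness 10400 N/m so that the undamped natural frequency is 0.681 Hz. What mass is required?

ω_n = 2πf_n = 2π × 0.681 = 4.279 rad/s.
m = k/ω_n² = 10400/4.279² = 10400/18.31 = 568.0 kg.

568 kg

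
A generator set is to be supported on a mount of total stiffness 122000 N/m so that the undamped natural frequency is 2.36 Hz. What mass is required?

ω_n = 2πf_n = 2π × 2.36 = 14.83 rad/s.
m = k/ω_n² = 122000/14.83² = 122000/219.9 = 554.9 kg.

555 kg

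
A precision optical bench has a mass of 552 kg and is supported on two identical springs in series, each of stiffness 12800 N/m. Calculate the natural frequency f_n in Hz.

0.542 Hz

Series springs: 1/k_eq = 2/12800, so k_eq = 12800/2 = 6400 N/m.
ω_n = √(k_eq/m) = √(6400/552) = √11.59 = 3.405 rad/s.
f_n = ω_n/(2π) = 3.405/6.283 = 0.5419 Hz.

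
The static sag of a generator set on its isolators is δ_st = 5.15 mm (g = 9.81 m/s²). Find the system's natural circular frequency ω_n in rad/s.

43.6 rad/s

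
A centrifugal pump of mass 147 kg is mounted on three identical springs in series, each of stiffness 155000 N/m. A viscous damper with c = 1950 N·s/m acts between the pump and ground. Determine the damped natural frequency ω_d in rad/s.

17.5 rad/s

Series springs: 1/k_eq = 3/155000, so k_eq = 155000/3 = 51670 N/m.
ω_n = √(k_eq/m) = √(51670/147) = 18.75 rad/s.
Critical damping c_c = 2√(k_eq·m) = 2√(51670 × 147) = 5512 N·s/m, so ζ = c/c_c = 1950/5512 = 0.3538.
ω_d = ω_n√(1 − ζ²) = 18.75 × √(1 − 0.125) = 17.54 rad/s.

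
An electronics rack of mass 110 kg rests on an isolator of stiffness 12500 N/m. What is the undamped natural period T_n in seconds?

0.589 s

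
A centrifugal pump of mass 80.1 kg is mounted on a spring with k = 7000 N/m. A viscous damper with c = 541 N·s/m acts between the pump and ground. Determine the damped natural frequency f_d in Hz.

1.39 Hz

ω_n = √(k/m) = √(7000/80.1) = 9.348 rad/s.
Critical damping c_c = 2√(k·m) = 2√(7000 × 80.1) = 1498 N·s/m, so ζ = c/c_c = 541/1498 = 0.3612.
ω_d = ω_n√(1 − ζ²) = 9.348 × √(1 − 0.130) = 8.717 rad/s.
f_d = ω_d/(2π) = 1.387 Hz.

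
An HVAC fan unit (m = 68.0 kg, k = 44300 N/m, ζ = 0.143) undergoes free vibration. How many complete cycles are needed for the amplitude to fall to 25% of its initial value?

2 cycles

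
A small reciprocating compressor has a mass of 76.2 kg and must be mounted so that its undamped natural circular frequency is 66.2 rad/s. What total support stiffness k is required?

334000 N/m

k = m·ω_n² = 76.2 × 66.20² = 76.2 × 4382 = 333900 N/m.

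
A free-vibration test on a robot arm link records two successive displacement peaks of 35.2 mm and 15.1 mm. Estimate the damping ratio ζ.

0.133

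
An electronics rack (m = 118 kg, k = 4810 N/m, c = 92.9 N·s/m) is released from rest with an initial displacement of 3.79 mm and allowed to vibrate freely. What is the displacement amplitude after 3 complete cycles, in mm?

ζ = c/(2√(km)) = 92.9/(2√(4810 × 118)) = 92.9/1507 = 0.06166.
Logarithmic decrement δ = 2πζ/√(1 − ζ²) = 2π × 0.06166/√(1 − 0.00380) = 0.3881.
After n cycles, x_n/x₀ = e^(−nδ), so x_3 = 3.79 × e^(−3 × 0.3881) = 3.79 × 0.3121 = 1.183 mm.

1.18 mm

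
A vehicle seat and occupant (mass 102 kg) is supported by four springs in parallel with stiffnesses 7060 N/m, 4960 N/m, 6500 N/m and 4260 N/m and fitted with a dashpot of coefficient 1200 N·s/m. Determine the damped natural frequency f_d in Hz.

Parallel springs add: k_eq = 7060 + 4960 + 6500 + 4260 = 22780 N/m.
ω_n = √(k_eq/m) = √(22780/102) = 14.94 rad/s.
Critical damping c_c = 2√(k_eq·m) = 2√(22780 × 102) = 3049 N·s/m, so ζ = c/c_c = 1200/3049 = 0.3936.
ω_d = ω_n√(1 − ζ²) = 14.94 × √(1 − 0.155) = 13.74 rad/s.
f_d = ω_d/(2π) = 2.186 Hz.

2.19 Hz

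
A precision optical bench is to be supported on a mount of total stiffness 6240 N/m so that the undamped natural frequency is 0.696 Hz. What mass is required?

326 kg

ω_n = 2πf_n = 2π × 0.696 = 4.373 rad/s.
m = k/ω_n² = 6240/4.373² = 6240/19.12 = 326.3 kg.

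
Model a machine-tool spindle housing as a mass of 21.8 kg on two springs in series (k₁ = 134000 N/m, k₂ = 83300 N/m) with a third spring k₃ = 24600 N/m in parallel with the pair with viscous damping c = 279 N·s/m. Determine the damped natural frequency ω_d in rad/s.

58.7 rad/s

Series pair: k_s = k₁k₂/(k₁+k₂) = (134000)(83300)/(134000 + 83300) = 51370 N/m. In parallel with k₃: k_eq = 51370 + 24600 = 75970 N/m.
ω_n = √(k_eq/m) = √(75970/21.8) = 59.03 rad/s.
Critical damping c_c = 2√(k_eq·m) = 2√(75970 × 21.8) = 2574 N·s/m, so ζ = c/c_c = 279/2574 = 0.1084.
ω_d = ω_n√(1 − ζ²) = 59.03 × √(1 − 0.0118) = 58.68 rad/s.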